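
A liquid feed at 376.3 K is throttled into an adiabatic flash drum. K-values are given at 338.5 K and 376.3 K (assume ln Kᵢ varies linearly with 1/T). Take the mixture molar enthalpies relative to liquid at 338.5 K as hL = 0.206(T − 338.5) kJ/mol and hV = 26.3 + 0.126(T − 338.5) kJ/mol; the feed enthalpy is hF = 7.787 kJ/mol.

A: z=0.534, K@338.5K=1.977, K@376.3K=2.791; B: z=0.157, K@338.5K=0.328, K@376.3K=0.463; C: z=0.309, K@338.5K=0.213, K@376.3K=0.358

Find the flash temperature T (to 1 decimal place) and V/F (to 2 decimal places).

Adiabatic flash: solve Rachford–Rice at each trial T, then check hF = ψ·hV(T) + (1−ψ)·hL(T).
  T = 338.5 K: K = (1.977, 0.328, 0.213), RR gives ψ = 0.236, H_out = 6.204 kJ/mol
  T = 376.3 K: K = (2.791, 0.463, 0.358), RR gives ψ = 0.617, H_out = 22.141 kJ/mol
  T = 357.4 K: K = (2.371, 0.393, 0.280), RR gives ψ = 0.441, H_out = 14.827 kJ/mol
  T = 347.9 K: K = (2.169, 0.360, 0.245), RR gives ψ = 0.345, H_out = 10.763 kJ/mol
  T = 343.2 K: K = (2.072, 0.344, 0.229), RR gives ψ = 0.293, H_out = 8.569 kJ/mol
  T = 340.9 K: K = (2.025, 0.336, 0.221), RR gives ψ = 0.266, H_out = 7.436 kJ/mol
Linear interpolation between T = 340.9 (H_out = 7.436) and T = 343.2 (H_out = 8.569) on hF = 7.787 gives T ≈ 341.6 K, at which ψ = 0.27.

T = 341.6 K, V/F = 0.27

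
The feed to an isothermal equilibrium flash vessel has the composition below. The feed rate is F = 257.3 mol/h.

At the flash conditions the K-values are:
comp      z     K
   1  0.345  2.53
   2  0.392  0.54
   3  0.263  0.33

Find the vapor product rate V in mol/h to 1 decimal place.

Material balance + equilibrium reduce to Σ zᵢ(Kᵢ−1)/(1+V/F(Kᵢ−1)) = 0.
g(0) = ΣzᵢKᵢ − 1 = 0.171 and g(1) = 1 − Σzᵢ/Kᵢ = -0.659, so a root lies in (0, 1).
Newton–Raphson from V/F = 0.36:
  V/F = 0.360: g = -0.1080, g' = -0.660 → V/F = 0.196
  V/F = 0.196: g = 0.0047, g' = -0.734 → V/F = 0.203
Converged at V/F = 0.203.
Then V = V/F·F = 0.2029·257.3 = 52.2 mol/h and L = F − V = 205.1 mol/h.

V = 52.2 mol/h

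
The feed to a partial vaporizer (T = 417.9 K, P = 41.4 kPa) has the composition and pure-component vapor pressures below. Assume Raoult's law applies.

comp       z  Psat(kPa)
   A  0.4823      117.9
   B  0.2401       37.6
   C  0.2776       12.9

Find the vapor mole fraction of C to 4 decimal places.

Raoult's law: Kᵢ = Pᵢˢᵃᵗ/P = Pᵢˢᵃᵗ/41.4.
  K_A = 117.9/41.4 = 2.847826, K_B = 37.6/41.4 = 0.908213, K_C = 12.9/41.4 = 0.311594
Material balance + equilibrium reduce to Σ zᵢ(Kᵢ−1)/(1+ψ(Kᵢ−1)) = 0.
g(0) = ΣzᵢKᵢ − 1 = 0.6781 and g(1) = 1 − Σzᵢ/Kᵢ = -0.3246, so a root lies in (0, 1).
Newton–Raphson from ψ = 0.3:
  ψ = 0.3000: g = 0.30986, g' = -0.8927 → ψ = 0.6471
  ψ = 0.6471: g = 0.03783, g' = -0.7717 → ψ = 0.6961
  ψ = 0.6961: g = -0.00070, g' = -0.8024 → ψ = 0.6953
Converged at ψ = 0.6953.
Compositions from xᵢ = zᵢ/(1+ψ(Kᵢ−1)), yᵢ = Kᵢxᵢ:
  A: x = 0.2111, y = 0.6012
  B: x = 0.2565, y = 0.2329
  C: x = 0.5324, y = 0.1659

y_C = 0.1659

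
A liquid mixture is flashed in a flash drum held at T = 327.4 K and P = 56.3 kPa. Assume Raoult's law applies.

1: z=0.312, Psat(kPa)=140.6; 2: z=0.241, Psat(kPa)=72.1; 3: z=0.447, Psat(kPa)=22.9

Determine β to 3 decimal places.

β = 0.409

Raoult's law: Kᵢ = Pᵢˢᵃᵗ/P = Pᵢˢᵃᵗ/56.3.
  K_1 = 140.6/56.3 = 2.49734, K_2 = 72.1/56.3 = 1.28064, K_3 = 22.9/56.3 = 0.40675
Newton–Raphson from β = 0.42:
  β = 0.420: g = -0.0059, g' = -0.558 → β = 0.409
Converged at β = 0.409.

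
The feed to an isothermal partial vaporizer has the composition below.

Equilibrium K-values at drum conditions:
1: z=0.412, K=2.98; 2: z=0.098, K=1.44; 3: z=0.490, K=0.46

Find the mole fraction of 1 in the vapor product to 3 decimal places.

Let β = V/F and solve Σ zᵢ(Kᵢ−1)/(1+β(Kᵢ−1)) = 0.
Check two-phase: ΣzᵢKᵢ = 1.594 > 1 and Σzᵢ/Kᵢ = 1.272 > 1, so g(0) = 0.594 > 0 and g(1) = -0.272 < 0.
Newton iteration, β⁰ = 0.5:
  β = 0.500: g = 0.0828, g' = -0.689 → β = 0.620
  β = 0.620: g = 0.0022, g' = -0.660 → β = 0.623
Converged at β = 0.623.
Compositions from xᵢ = zᵢ/(1+β(Kᵢ−1)), yᵢ = Kᵢxᵢ:
  1: x = 0.184, y = 0.549
  2: x = 0.077, y = 0.111
  3: x = 0.739, y = 0.340

y_1 = 0.549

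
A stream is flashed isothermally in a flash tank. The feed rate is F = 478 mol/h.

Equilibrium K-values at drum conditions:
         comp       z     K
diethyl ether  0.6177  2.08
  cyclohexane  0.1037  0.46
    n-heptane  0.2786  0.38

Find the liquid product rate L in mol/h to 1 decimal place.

L = 154.8 mol/h

Iterate (Newton) starting at ψ = 0.5:
  ψ = 0.5000: g = 0.10615, g' = -0.5855 → ψ = 0.6813
  ψ = 0.6813: g = -0.00332, g' = -0.6358 → ψ = 0.6761
Converged at ψ = 0.6761.
Then V = ψ·F = 0.6761·478 = 323.2 mol/h and L = F − V = 154.8 mol/h.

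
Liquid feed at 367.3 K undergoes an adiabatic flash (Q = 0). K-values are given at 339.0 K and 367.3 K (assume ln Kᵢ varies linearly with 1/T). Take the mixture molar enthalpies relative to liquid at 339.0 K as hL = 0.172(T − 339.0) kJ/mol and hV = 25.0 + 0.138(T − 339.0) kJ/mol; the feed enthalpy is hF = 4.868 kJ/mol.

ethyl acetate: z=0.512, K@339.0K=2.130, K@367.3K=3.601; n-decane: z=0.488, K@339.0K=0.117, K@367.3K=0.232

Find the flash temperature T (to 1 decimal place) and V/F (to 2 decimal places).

Adiabatic flash: solve Rachford–Rice at each trial T, then check hF = ψ·hV(T) + (1−ψ)·hL(T).
  T = 339.0 K: K = (2.130, 0.117), RR gives ψ = 0.148, H_out = 3.700 kJ/mol
  T = 367.3 K: K = (3.601, 0.232), RR gives ψ = 0.479, H_out = 16.383 kJ/mol
  T = 353.1 K: K = (2.796, 0.167), RR gives ψ = 0.343, H_out = 10.832 kJ/mol
  T = 346.1 K: K = (2.450, 0.140), RR gives ψ = 0.259, H_out = 7.633 kJ/mol
  T = 342.6 K: K = (2.288, 0.128), RR gives ψ = 0.209, H_out = 5.809 kJ/mol
  T = 340.8 K: K = (2.208, 0.123), RR gives ψ = 0.180, H_out = 4.789 kJ/mol
Linear interpolation between T = 340.8 (H_out = 4.789) and T = 342.6 (H_out = 5.809) on hF = 4.868 gives T ≈ 340.9 K, at which ψ = 0.18.

T = 340.9 K, V/F = 0.18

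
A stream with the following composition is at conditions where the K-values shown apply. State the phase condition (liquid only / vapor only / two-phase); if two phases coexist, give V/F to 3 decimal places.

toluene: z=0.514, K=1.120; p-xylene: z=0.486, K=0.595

ΣzᵢKᵢ = 0.865; Σzᵢ/Kᵢ = 1.276.
Since ΣzᵢKᵢ < 1 the mixture is below its bubble point — single liquid phase.

liquid only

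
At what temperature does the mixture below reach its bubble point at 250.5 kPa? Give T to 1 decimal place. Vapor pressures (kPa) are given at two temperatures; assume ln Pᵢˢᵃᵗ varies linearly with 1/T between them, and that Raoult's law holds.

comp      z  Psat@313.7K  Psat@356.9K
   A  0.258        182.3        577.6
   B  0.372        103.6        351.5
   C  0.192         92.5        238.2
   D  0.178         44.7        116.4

T = 343.5 K

Bubble-point temperature: ΣzᵢPᵢˢᵃᵗ(T) = P. Interpolate ln Pᵢˢᵃᵗ = aᵢ + bᵢ/T.
  T = 313.7 K: ΣzᵢPᵢˢᵃᵗ = 111.29 kPa
  T = 356.9 K: ΣzᵢPᵢˢᵃᵗ = 346.23 kPa
  T = 335.3 K: ΣzᵢPᵢˢᵃᵗ = 203.35 kPa
  T = 346.1 K: ΣzᵢPᵢˢᵃᵗ = 267.48 kPa
  T = 340.7 K: ΣzᵢPᵢˢᵃᵗ = 233.71 kPa
  T = 343.4 K: ΣzᵢPᵢˢᵃᵗ = 250.15 kPa
Interpolating between 343.4 K and 346.1 K gives T ≈ 343.5 K.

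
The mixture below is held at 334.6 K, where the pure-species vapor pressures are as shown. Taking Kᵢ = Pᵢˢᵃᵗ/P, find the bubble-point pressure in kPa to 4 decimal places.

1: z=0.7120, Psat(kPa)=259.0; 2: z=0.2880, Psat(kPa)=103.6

Pbub = 214.2448 kPa

At the bubble point ψ → 0, so ΣzᵢKᵢ = 1 with Kᵢ = Pᵢˢᵃᵗ/P ⇒ P = ΣzᵢPᵢˢᵃᵗ.
P = 0.7120·259.0 + 0.2880·103.6 = 214.2448 kPa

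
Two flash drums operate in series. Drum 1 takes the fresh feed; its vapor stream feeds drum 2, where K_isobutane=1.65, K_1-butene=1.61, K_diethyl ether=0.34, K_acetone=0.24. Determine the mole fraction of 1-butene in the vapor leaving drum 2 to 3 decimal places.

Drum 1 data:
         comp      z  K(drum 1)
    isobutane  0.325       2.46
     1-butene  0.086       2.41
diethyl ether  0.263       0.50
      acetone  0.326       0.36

Drum 1:
Newton iteration, ψ₁⁰ = 0.5:
  ψ₁ = 0.500: g = -0.1368, g' = -0.696 → ψ₁ = 0.303
Converged at ψ₁ = 0.303.
Drum-1 compositions:
  isobutane: x = 0.225, y = 0.554
  1-butene: x = 0.060, y = 0.145
  diethyl ether: x = 0.310, y = 0.155
  acetone: x = 0.404, y = 0.146
Drum-2 feed = drum-1 vapor: z₂ = (0.5542, 0.1452, 0.1550, 0.1456).
Drum 2:
Rachford–Rice: g(ψ₂) = Σ zᵢ(Kᵢ−1)/(1+ψ₂(Kᵢ−1)) = 0.
Feasibility: ΣzᵢKᵢ = 1.236, Σzᵢ/Kᵢ = 1.489 — both > 1, two phases present.
Newton iteration, ψ₂⁰ = 0.59:
  ψ₂ = 0.590: g = -0.0427, g' = -0.609 → ψ₂ = 0.520
  ψ₂ = 0.520: g = -0.0022, g' = -0.548 → ψ₂ = 0.516
Converged at ψ₂ = 0.516.
  isobutane: x = 0.415, y = 0.685
  1-butene: x = 0.110, y = 0.178
  diethyl ether: x = 0.235, y = 0.080
  acetone: x = 0.240, y = 0.057

y_1-butene (drum 2) = 0.178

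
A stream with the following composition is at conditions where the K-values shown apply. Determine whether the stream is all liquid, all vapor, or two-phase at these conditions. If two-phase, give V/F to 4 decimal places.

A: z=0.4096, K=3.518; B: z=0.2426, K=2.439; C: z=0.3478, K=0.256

ΣzᵢKᵢ = 2.1217; Σzᵢ/Kᵢ = 1.5745.
Both exceed 1, so a two-phase solution exists.
Material balance + equilibrium reduce to Σ zᵢ(Kᵢ−1)/(1+ψ(Kᵢ−1)) = 0.
Newton–Raphson from ψ = 0.5:
  ψ = 0.5000: g = 0.24754, g' = -1.1670 → ψ = 0.7121
  ψ = 0.7121: g = -0.00868, g' = -1.3263 → ψ = 0.7056
  ψ = 0.7056: g = -0.00004, g' = -1.3136 → ψ = 0.7055
Converged at ψ = 0.7055.

two-phase, V/F = 0.7055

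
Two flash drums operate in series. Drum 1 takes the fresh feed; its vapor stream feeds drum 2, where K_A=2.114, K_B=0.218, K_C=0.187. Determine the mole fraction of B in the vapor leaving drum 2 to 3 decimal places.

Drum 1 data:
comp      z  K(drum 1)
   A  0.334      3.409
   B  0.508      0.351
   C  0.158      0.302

y_B (drum 2) = 0.099

Drum 1:
Material balance + equilibrium reduce to Σ zᵢ(Kᵢ−1)/(1+ψ₁(Kᵢ−1)) = 0.
Feasibility: ΣzᵢKᵢ = 1.365, Σzᵢ/Kᵢ = 2.068 — both > 1, two phases present.
Newton iteration, ψ₁⁰ = 0.68:
  ψ₁ = 0.680: g = -0.4951, g' = -1.243 → ψ₁ = 0.282
  ψ₁ = 0.282: g = -0.0614, g' = -1.128 → ψ₁ = 0.227
  ψ₁ = 0.227: g = 0.0022, g' = -1.213 → ψ₁ = 0.229
Converged at ψ₁ = 0.229.
Drum-1 compositions:
  A: x = 0.215, y = 0.734
  B: x = 0.597, y = 0.209
  C: x = 0.188, y = 0.057
Drum-2 feed = drum-1 vapor: z₂ = (0.7338, 0.2094, 0.0568).
Drum 2:
Material balance + equilibrium reduce to Σ zᵢ(Kᵢ−1)/(1+ψ₂(Kᵢ−1)) = 0.
Feasibility: ΣzᵢKᵢ = 1.607, Σzᵢ/Kᵢ = 1.612 — both > 1, two phases present.
Iterate (Newton) starting at ψ₂ = 0.5:
  ψ₂ = 0.500: g = 0.1783, g' = -0.828 → ψ₂ = 0.715
  ψ₂ = 0.715: g = -0.0272, g' = -1.156 → ψ₂ = 0.692
  ψ₂ = 0.692: g = -0.0007, g' = -1.095 → ψ₂ = 0.691
Converged at ψ₂ = 0.691.
  A: x = 0.415, y = 0.876
  B: x = 0.456, y = 0.099
  C: x = 0.130, y = 0.024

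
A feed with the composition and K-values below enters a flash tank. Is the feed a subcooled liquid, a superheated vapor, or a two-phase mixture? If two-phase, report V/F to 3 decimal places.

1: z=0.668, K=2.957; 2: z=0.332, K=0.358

ΣzᵢKᵢ = 2.094; Σzᵢ/Kᵢ = 1.153.
Both exceed 1, so a two-phase solution exists.
Rachford–Rice: g(ψ) = Σ zᵢ(Kᵢ−1)/(1+ψ(Kᵢ−1)) = 0.
Newton–Raphson from ψ = 0.5:
  ψ = 0.500: g = 0.3468, g' = -0.950 → ψ = 0.865
  ψ = 0.865: g = 0.0062, g' = -1.045 → ψ = 0.871
Converged at ψ = 0.871.

two-phase, V/F = 0.871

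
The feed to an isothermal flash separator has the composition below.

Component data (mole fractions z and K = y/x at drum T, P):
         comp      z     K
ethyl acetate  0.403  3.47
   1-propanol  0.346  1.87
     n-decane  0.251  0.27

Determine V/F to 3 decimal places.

V/F = 0.859

Rachford–Rice: g(V/F) = Σ zᵢ(Kᵢ−1)/(1+V/F(Kᵢ−1)) = 0.
Feasibility: ΣzᵢKᵢ = 2.113, Σzᵢ/Kᵢ = 1.231 — both > 1, two phases present.
Newton–Raphson from V/F = 0.64:
  V/F = 0.640: g = 0.2352, g' = -0.948 → V/F = 0.888
  V/F = 0.888: g = -0.0393, g' = -1.405 → V/F = 0.860
  V/F = 0.860: g = -0.0015, g' = -1.303 → V/F = 0.859
Converged at V/F = 0.859.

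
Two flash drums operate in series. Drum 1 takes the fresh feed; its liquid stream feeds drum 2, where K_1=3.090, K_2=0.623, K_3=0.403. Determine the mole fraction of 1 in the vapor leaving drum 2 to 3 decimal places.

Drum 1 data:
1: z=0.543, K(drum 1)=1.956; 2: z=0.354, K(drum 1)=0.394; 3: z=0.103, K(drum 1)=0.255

Drum 1:
Rachford–Rice: g(ψ₁) = Σ zᵢ(Kᵢ−1)/(1+ψ₁(Kᵢ−1)) = 0.
Feasibility: ΣzᵢKᵢ = 1.228, Σzᵢ/Kᵢ = 1.580 — both > 1, two phases present.
Iterate (Newton) starting at ψ₁ = 0.5:
  ψ₁ = 0.500: g = -0.0788, g' = -0.640 → ψ₁ = 0.377
  ψ₁ = 0.377: g = -0.0030, g' = -0.597 → ψ₁ = 0.372
Converged at ψ₁ = 0.372.
Drum-1 compositions:
  1: x = 0.401, y = 0.784
  2: x = 0.457, y = 0.180
  3: x = 0.142, y = 0.036
Drum-2 feed = drum-1 liquid: z₂ = (0.4006, 0.4569, 0.1424).
Drum 2:
Newton iteration, ψ₂⁰ = 0.6:
  ψ₂ = 0.600: g = 0.0164, g' = -0.576 → ψ₂ = 0.628
  ψ₂ = 0.628: g = 0.0001, g' = -0.569 → ψ₂ = 0.629
Converged at ψ₂ = 0.629.
  1: x = 0.173, y = 0.535
  2: x = 0.599, y = 0.373
  3: x = 0.228, y = 0.092

y_1 (drum 2) = 0.535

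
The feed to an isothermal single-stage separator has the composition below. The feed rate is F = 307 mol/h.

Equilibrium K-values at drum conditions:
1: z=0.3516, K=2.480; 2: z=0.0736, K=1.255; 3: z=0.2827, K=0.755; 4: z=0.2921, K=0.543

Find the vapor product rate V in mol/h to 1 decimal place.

Material balance + equilibrium reduce to Σ zᵢ(Kᵢ−1)/(1+ψ(Kᵢ−1)) = 0.
g(0) = ΣzᵢKᵢ − 1 = 0.3364 and g(1) = 1 − Σzᵢ/Kᵢ = -0.1128, so a root lies in (0, 1).
Newton iteration, ψ⁰ = 0.62:
  ψ = 0.6200: g = 0.01964, g' = -0.3554 → ψ = 0.6753
  ψ = 0.6753: g = 0.00021, g' = -0.3481 → ψ = 0.6759
Converged at ψ = 0.6759.
Then V = ψ·F = 0.6759·307 = 207.5 mol/h and L = F − V = 99.5 mol/h.

V = 207.5 mol/h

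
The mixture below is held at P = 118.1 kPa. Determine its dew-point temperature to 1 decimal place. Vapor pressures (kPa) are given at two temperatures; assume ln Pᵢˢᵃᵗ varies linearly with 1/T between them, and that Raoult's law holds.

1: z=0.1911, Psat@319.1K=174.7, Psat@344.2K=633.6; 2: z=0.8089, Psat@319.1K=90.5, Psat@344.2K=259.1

Dew-point temperature: Σzᵢ·P/Pᵢˢᵃᵗ(T) = 1. Interpolate ln Pᵢˢᵃᵗ = aᵢ + bᵢ/T.
  T = 319.1 K: ΣzᵢP/Pᵢˢᵃᵗ = 1.1848
  T = 344.2 K: ΣzᵢP/Pᵢˢᵃᵗ = 0.4043
  T = 331.6 K: ΣzᵢP/Pᵢˢᵃᵗ = 0.6792
  T = 325.4 K: ΣzᵢP/Pᵢˢᵃᵗ = 0.8901
  T = 322.2 K: ΣzᵢP/Pᵢˢᵃᵗ = 1.0278
  T = 323.8 K: ΣzᵢP/Pᵢˢᵃᵗ = 0.9561
Interpolating between 322.2 K and 323.8 K gives T ≈ 322.8 K.

T = 322.8 K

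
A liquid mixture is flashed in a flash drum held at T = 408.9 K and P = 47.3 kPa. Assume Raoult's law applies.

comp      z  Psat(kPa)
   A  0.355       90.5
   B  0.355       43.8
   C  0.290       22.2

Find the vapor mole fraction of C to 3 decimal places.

Raoult's law: Kᵢ = Pᵢˢᵃᵗ/P = Pᵢˢᵃᵗ/47.3.
  K_A = 90.5/47.3 = 1.91332, K_B = 43.8/47.3 = 0.92600, K_C = 22.2/47.3 = 0.46934
Material balance + equilibrium reduce to Σ zᵢ(Kᵢ−1)/(1+ψ(Kᵢ−1)) = 0.
Check two-phase: ΣzᵢKᵢ = 1.144 > 1 and Σzᵢ/Kᵢ = 1.187 > 1, so g(0) = 0.144 > 0 and g(1) = -0.187 < 0.
Iterate (Newton) starting at ψ = 0.5:
  ψ = 0.500: g = -0.0142, g' = -0.293 → ψ = 0.452
Converged at ψ = 0.452.
Compositions from xᵢ = zᵢ/(1+ψ(Kᵢ−1)), yᵢ = Kᵢxᵢ:
  A: x = 0.251, y = 0.481
  B: x = 0.367, y = 0.340
  C: x = 0.381, y = 0.179

y_C = 0.179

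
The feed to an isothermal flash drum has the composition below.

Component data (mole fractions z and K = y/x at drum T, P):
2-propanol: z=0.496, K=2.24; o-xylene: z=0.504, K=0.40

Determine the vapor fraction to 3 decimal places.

Binary case is linear: z₁(K₁−1)(1+ψ(K₂−1)) + z₂(K₂−1)(1+ψ(K₁−1)) = 0
⇒ ψ = [z₁(K₁−1)+z₂(K₂−1)] / [−(K₁−1)(K₂−1)] = 0.3126/0.7440 = 0.420

ψ = 0.420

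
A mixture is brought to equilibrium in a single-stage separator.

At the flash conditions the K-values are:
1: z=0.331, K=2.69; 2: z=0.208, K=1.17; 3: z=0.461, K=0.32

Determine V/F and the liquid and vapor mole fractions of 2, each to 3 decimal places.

V/F = 0.315, x_2 = 0.197, y_2 = 0.231

Newton iteration, V/F⁰ = 0.5:
  V/F = 0.500: g = -0.1392, g' = -0.772 → V/F = 0.320
  V/F = 0.320: g = -0.0039, g' = -0.752 → V/F = 0.315
Converged at V/F = 0.315.
Compositions from xᵢ = zᵢ/(1+V/F(Kᵢ−1)), yᵢ = Kᵢxᵢ:
  1: x = 0.216, y = 0.581
  2: x = 0.197, y = 0.231
  3: x = 0.586, y = 0.188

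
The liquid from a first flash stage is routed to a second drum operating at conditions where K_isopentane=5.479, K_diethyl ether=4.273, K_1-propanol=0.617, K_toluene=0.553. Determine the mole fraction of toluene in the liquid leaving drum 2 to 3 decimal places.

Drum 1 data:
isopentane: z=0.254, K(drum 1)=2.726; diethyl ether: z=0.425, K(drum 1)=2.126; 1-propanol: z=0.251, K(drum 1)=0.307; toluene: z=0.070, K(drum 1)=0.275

Drum 1:
Material balance + equilibrium reduce to Σ zᵢ(Kᵢ−1)/(1+ψ₁(Kᵢ−1)) = 0.
Check two-phase: ΣzᵢKᵢ = 1.692 > 1 and Σzᵢ/Kᵢ = 1.365 > 1, so g(0) = 0.692 > 0 and g(1) = -0.365 < 0.
Newton iteration, ψ₁⁰ = 0.5:
  ψ₁ = 0.500: g = 0.1957, g' = -0.811 → ψ₁ = 0.741
  ψ₁ = 0.741: g = -0.0142, g' = -0.987 → ψ₁ = 0.727
Converged at ψ₁ = 0.727.
Drum-1 compositions:
  isopentane: x = 0.113, y = 0.307
  diethyl ether: x = 0.234, y = 0.497
  1-propanol: x = 0.506, y = 0.155
  toluene: x = 0.148, y = 0.041
Drum-2 feed = drum-1 liquid: z₂ = (0.1127, 0.2337, 0.5056, 0.1479).
Drum 2:
Newton iteration, ψ₂⁰ = 0.5:
  ψ₂ = 0.500: g = 0.1213, g' = -0.738 → ψ₂ = 0.664
  ψ₂ = 0.664: g = 0.0142, g' = -0.585 → ψ₂ = 0.688
  ψ₂ = 0.688: g = 0.0002, g' = -0.571 → ψ₂ = 0.689
Converged at ψ₂ = 0.689.
  isopentane: x = 0.028, y = 0.151
  diethyl ether: x = 0.072, y = 0.307
  1-propanol: x = 0.687, y = 0.424
  toluene: x = 0.214, y = 0.118

x_toluene (drum 2) = 0.214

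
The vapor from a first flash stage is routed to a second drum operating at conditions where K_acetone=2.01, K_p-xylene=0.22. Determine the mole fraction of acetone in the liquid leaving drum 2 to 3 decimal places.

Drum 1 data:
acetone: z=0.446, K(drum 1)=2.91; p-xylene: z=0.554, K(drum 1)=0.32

Drum 1:
Binary case is linear: z₁(K₁−1)(1+ψ₁(K₂−1)) + z₂(K₂−1)(1+ψ₁(K₁−1)) = 0
⇒ ψ₁ = [z₁(K₁−1)+z₂(K₂−1)] / [−(K₁−1)(K₂−1)] = 0.4751/1.2988 = 0.366
Drum-1 compositions:
  acetone: x = 0.263, y = 0.764
  p-xylene: x = 0.737, y = 0.236
Drum-2 feed = drum-1 vapor: z₂ = (0.7640, 0.2360).
Drum 2:
Binary case is linear: z₁(K₁−1)(1+ψ₂(K₂−1)) + z₂(K₂−1)(1+ψ₂(K₁−1)) = 0
⇒ ψ₂ = [z₁(K₁−1)+z₂(K₂−1)] / [−(K₁−1)(K₂−1)] = 0.5876/0.7878 = 0.746
  acetone: x = 0.436, y = 0.876
  p-xylene: x = 0.564, y = 0.124

x_acetone (drum 2) = 0.436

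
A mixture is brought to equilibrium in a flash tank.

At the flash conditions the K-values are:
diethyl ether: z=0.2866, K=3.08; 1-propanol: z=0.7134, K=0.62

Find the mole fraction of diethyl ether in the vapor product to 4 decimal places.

y_diethyl ether = 0.4758

Binary case is linear: z₁(K₁−1)(1+β(K₂−1)) + z₂(K₂−1)(1+β(K₁−1)) = 0
⇒ β = [z₁(K₁−1)+z₂(K₂−1)] / [−(K₁−1)(K₂−1)] = 0.32504/0.79040 = 0.4112
Compositions from xᵢ = zᵢ/(1+β(Kᵢ−1)), yᵢ = Kᵢxᵢ:
  diethyl ether: x = 0.1545, y = 0.4758
  1-propanol: x = 0.8455, y = 0.5242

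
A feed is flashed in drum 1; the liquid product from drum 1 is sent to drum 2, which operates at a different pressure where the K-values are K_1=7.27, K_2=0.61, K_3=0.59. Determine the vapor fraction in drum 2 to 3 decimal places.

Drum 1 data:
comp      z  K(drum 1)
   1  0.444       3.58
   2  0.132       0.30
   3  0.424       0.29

Drum 1:
Rachford–Rice: g(ψ₁) = Σ zᵢ(Kᵢ−1)/(1+ψ₁(Kᵢ−1)) = 0.
g(0) = ΣzᵢKᵢ − 1 = 0.752 and g(1) = 1 − Σzᵢ/Kᵢ = -1.026, so a root lies in (0, 1).
Newton–Raphson from ψ₁ = 0.5:
  ψ₁ = 0.500: g = -0.1087, g' = -1.230 → ψ₁ = 0.412
Converged at ψ₁ = 0.412.
Drum-1 compositions:
  1: x = 0.215, y = 0.771
  2: x = 0.185, y = 0.056
  3: x = 0.599, y = 0.174
Drum-2 feed = drum-1 liquid: z₂ = (0.2152, 0.1855, 0.5993).
Drum 2:
Rachford–Rice: g(ψ₂) = Σ zᵢ(Kᵢ−1)/(1+ψ₂(Kᵢ−1)) = 0.
Check two-phase: ΣzᵢKᵢ = 2.032 > 1 and Σzᵢ/Kᵢ = 1.349 > 1, so g(0) = 1.032 > 0 and g(1) = -0.349 < 0.
Iterate (Newton) starting at ψ₂ = 0.5:
  ψ₂ = 0.500: g = -0.0725, g' = -0.698 → ψ₂ = 0.396
  ψ₂ = 0.396: g = 0.0086, g' = -0.880 → ψ₂ = 0.406
Converged at ψ₂ = 0.406.
  1: x = 0.061, y = 0.441
  2: x = 0.220, y = 0.134
  3: x = 0.719, y = 0.424

V/F (drum 2) = 0.406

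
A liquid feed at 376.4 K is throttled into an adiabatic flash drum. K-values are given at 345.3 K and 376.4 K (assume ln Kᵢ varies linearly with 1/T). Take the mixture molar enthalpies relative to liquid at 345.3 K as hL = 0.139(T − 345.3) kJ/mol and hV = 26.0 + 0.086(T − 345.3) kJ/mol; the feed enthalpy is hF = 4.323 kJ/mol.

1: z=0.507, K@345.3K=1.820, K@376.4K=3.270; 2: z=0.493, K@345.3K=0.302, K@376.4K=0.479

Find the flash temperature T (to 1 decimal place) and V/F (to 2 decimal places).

T = 346.4 K, V/F = 0.16

Adiabatic flash: solve Rachford–Rice at each trial T, then check hF = ψ·hV(T) + (1−ψ)·hL(T).
  T = 345.3 K: K = (1.820, 0.302), RR gives ψ = 0.125, H_out = 3.254 kJ/mol
  T = 376.4 K: K = (3.270, 0.479), RR gives ψ = 0.756, H_out = 22.732 kJ/mol
  T = 360.9 K: K = (2.473, 0.384), RR gives ψ = 0.489, H_out = 14.475 kJ/mol
  T = 353.1 K: K = (2.129, 0.342), RR gives ψ = 0.333, H_out = 9.612 kJ/mol
  T = 349.2 K: K = (1.970, 0.321), RR gives ψ = 0.239, H_out = 6.705 kJ/mol
  T = 347.2 K: K = (1.892, 0.311), RR gives ψ = 0.184, H_out = 5.018 kJ/mol
  T = 346.2 K: K = (1.854, 0.306), RR gives ψ = 0.154, H_out = 4.112 kJ/mol
Linear interpolation between T = 346.2 (H_out = 4.112) and T = 347.2 (H_out = 5.018) on hF = 4.323 gives T ≈ 346.4 K, at which ψ = 0.16.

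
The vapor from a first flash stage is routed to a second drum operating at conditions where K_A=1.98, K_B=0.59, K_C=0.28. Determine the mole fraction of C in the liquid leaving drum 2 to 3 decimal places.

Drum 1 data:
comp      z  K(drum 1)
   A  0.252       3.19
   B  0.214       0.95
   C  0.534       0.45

Drum 1:
Rachford–Rice: g(ψ₁) = Σ zᵢ(Kᵢ−1)/(1+ψ₁(Kᵢ−1)) = 0.
Check two-phase: ΣzᵢKᵢ = 1.247 > 1 and Σzᵢ/Kᵢ = 1.491 > 1, so g(0) = 0.247 > 0 and g(1) = -0.491 < 0.
Newton iteration, ψ₁⁰ = 0.34:
  ψ₁ = 0.340: g = -0.0558, g' = -0.642 → ψ₁ = 0.253
  ψ₁ = 0.253: g = 0.0030, g' = -0.719 → ψ₁ = 0.257
Converged at ψ₁ = 0.257.
Drum-1 compositions:
  A: x = 0.161, y = 0.514
  B: x = 0.217, y = 0.206
  C: x = 0.622, y = 0.280
Drum-2 feed = drum-1 vapor: z₂ = (0.5141, 0.2059, 0.2799).
Drum 2:
Newton iteration, ψ₂⁰ = 0.58:
  ψ₂ = 0.580: g = -0.1356, g' = -0.688 → ψ₂ = 0.383
  ψ₂ = 0.383: g = -0.0121, g' = -0.586 → ψ₂ = 0.362
Converged at ψ₂ = 0.362.
  A: x = 0.379, y = 0.751
  B: x = 0.242, y = 0.143
  C: x = 0.379, y = 0.106

x_C (drum 2) = 0.379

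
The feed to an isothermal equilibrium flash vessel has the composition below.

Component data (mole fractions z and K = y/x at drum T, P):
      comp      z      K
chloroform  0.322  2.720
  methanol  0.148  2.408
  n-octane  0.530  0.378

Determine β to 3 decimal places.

Rachford–Rice: g(β) = Σ zᵢ(Kᵢ−1)/(1+β(Kᵢ−1)) = 0.
Check two-phase: ΣzᵢKᵢ = 1.433 > 1 and Σzᵢ/Kᵢ = 1.582 > 1, so g(0) = 0.433 > 0 and g(1) = -0.582 < 0.
Newton–Raphson from β = 0.54:
  β = 0.540: g = -0.0909, g' = -0.816 → β = 0.429
  β = 0.429: g = -0.0007, g' = -0.811 → β = 0.428
Converged at β = 0.428.

β = 0.428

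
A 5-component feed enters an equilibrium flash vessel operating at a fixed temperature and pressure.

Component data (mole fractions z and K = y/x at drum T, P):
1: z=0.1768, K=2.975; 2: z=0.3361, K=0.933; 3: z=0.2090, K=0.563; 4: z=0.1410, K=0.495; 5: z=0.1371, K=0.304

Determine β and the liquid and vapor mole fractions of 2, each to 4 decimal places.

Newton–Raphson from β = 0.55:
  β = 0.5500: g = -0.22943, g' = -0.4725 → β = 0.0644
  β = 0.0644: g = 0.01965, g' = -0.6977 → β = 0.0926
  β = 0.0926: g = 0.00064, g' = -0.6532 → β = 0.0936
Converged at β = 0.0936.
Compositions from xᵢ = zᵢ/(1+β(Kᵢ−1)), yᵢ = Kᵢxᵢ:
  1: x = 0.1492, y = 0.4439
  2: x = 0.3382, y = 0.3156
  3: x = 0.2179, y = 0.1227
  4: x = 0.1480, y = 0.0733
  5: x = 0.1467, y = 0.0446

β = 0.0936, x_2 = 0.3382, y_2 = 0.3156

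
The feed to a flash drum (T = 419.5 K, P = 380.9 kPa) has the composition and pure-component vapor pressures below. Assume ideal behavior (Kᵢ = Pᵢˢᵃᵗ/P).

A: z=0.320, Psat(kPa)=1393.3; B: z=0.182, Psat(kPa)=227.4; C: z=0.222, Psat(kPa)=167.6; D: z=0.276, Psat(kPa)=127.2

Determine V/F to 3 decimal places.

V/F = 0.310

Raoult's law: Kᵢ = Pᵢˢᵃᵗ/P = Pᵢˢᵃᵗ/380.9.
  K_A = 1393.3/380.9 = 3.65792, K_B = 227.4/380.9 = 0.59701, K_C = 167.6/380.9 = 0.44001, K_D = 127.2/380.9 = 0.33395
Material balance + equilibrium reduce to Σ zᵢ(Kᵢ−1)/(1+V/F(Kᵢ−1)) = 0.
Feasibility: ΣzᵢKᵢ = 1.469, Σzᵢ/Kᵢ = 1.723 — both > 1, two phases present.
Newton iteration, V/F⁰ = 0.5:
  V/F = 0.500: g = -0.1749, g' = -0.873 → V/F = 0.300
  V/F = 0.300: g = 0.0111, g' = -1.031 → V/F = 0.310
Converged at V/F = 0.310.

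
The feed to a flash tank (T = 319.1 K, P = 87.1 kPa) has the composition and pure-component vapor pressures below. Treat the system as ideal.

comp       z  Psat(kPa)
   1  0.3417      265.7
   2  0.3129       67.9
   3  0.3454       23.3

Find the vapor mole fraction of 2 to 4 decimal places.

y_2 = 0.2638

Raoult's law: Kᵢ = Pᵢˢᵃᵗ/P = Pᵢˢᵃᵗ/87.1.
  K_1 = 265.7/87.1 = 3.050517, K_2 = 67.9/87.1 = 0.779564, K_3 = 23.3/87.1 = 0.267509
Rachford–Rice: g(V/F) = Σ zᵢ(Kᵢ−1)/(1+V/F(Kᵢ−1)) = 0.
Feasibility: ΣzᵢKᵢ = 1.3787, Σzᵢ/Kᵢ = 1.8046 — both > 1, two phases present.
Newton–Raphson from V/F = 0.58:
  V/F = 0.5800: g = -0.19893, g' = -0.8800 → V/F = 0.3539
  V/F = 0.3539: g = -0.01035, g' = -0.8380 → V/F = 0.3416
Converged at V/F = 0.3416.
Compositions from xᵢ = zᵢ/(1+V/F(Kᵢ−1)), yᵢ = Kᵢxᵢ:
  1: x = 0.2009, y = 0.6130
  2: x = 0.3384, y = 0.2638
  3: x = 0.4607, y = 0.1232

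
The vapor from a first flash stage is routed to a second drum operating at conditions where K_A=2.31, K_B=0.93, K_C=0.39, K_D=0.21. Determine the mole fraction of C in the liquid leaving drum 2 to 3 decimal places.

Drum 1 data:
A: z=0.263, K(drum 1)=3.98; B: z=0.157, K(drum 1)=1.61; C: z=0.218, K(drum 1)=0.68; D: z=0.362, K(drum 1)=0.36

x_C (drum 2) = 0.234

Drum 1:
Let ψ₁ = V/F and solve Σ zᵢ(Kᵢ−1)/(1+ψ₁(Kᵢ−1)) = 0.
g(0) = ΣzᵢKᵢ − 1 = 0.578 and g(1) = 1 − Σzᵢ/Kᵢ = -0.490, so a root lies in (0, 1).
Iterate (Newton) starting at ψ₁ = 0.67:
  ψ₁ = 0.670: g = -0.1649, g' = -0.780 → ψ₁ = 0.459
  ψ₁ = 0.459: g = -0.0037, g' = -0.780 → ψ₁ = 0.454
Converged at ψ₁ = 0.454.
Drum-1 compositions:
  A: x = 0.112, y = 0.445
  B: x = 0.123, y = 0.198
  C: x = 0.255, y = 0.173
  D: x = 0.510, y = 0.184
Drum-2 feed = drum-1 vapor: z₂ = (0.4449, 0.1980, 0.1734, 0.1837).
Drum 2:
Material balance + equilibrium reduce to Σ zᵢ(Kᵢ−1)/(1+ψ₂(Kᵢ−1)) = 0.
Check two-phase: ΣzᵢKᵢ = 1.318 > 1 and Σzᵢ/Kᵢ = 1.725 > 1, so g(0) = 0.318 > 0 and g(1) = -0.725 < 0.
Newton–Raphson from ψ₂ = 0.59:
  ψ₂ = 0.590: g = -0.1227, g' = -0.804 → ψ₂ = 0.437
  ψ₂ = 0.437: g = -0.0097, g' = -0.697 → ψ₂ = 0.423
Converged at ψ₂ = 0.423.
  A: x = 0.286, y = 0.661
  B: x = 0.204, y = 0.190
  C: x = 0.234, y = 0.091
  D: x = 0.276, y = 0.058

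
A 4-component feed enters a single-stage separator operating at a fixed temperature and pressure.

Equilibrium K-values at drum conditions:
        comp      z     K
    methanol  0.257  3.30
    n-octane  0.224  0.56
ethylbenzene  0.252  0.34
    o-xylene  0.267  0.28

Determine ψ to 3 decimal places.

Newton–Raphson from ψ = 0.31:
  ψ = 0.310: g = -0.2256, g' = -0.924 → ψ = 0.066
  ψ = 0.066: g = 0.0361, g' = -1.344 → ψ = 0.093
  ψ = 0.093: g = 0.0012, g' = -1.254 → ψ = 0.094
Converged at ψ = 0.094.

ψ = 0.094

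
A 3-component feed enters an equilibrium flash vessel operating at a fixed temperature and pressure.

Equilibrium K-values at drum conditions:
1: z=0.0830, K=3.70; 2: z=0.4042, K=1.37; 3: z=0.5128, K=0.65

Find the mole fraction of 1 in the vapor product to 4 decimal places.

Rachford–Rice: g(V/F) = Σ zᵢ(Kᵢ−1)/(1+V/F(Kᵢ−1)) = 0.
g(0) = ΣzᵢKᵢ − 1 = 0.1942 and g(1) = 1 − Σzᵢ/Kᵢ = -0.1064, so a root lies in (0, 1).
Newton–Raphson from V/F = 0.5:
  V/F = 0.5000: g = 0.00402, g' = -0.2413 → V/F = 0.5166
  V/F = 0.5166: g = 0.00003, g' = -0.2381 → V/F = 0.5168
Converged at V/F = 0.5168.
Compositions from xᵢ = zᵢ/(1+V/F(Kᵢ−1)), yᵢ = Kᵢxᵢ:
  1: x = 0.0347, y = 0.1282
  2: x = 0.3393, y = 0.4649
  3: x = 0.6260, y = 0.4069

y_1 = 0.1282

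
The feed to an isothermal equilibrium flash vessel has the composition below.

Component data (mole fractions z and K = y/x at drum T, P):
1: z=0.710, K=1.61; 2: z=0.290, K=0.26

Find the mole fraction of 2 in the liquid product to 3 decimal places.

Rachford–Rice: g(β) = Σ zᵢ(Kᵢ−1)/(1+β(Kᵢ−1)) = 0.
g(0) = ΣzᵢKᵢ − 1 = 0.219 and g(1) = 1 − Σzᵢ/Kᵢ = -0.556, so a root lies in (0, 1).
Newton–Raphson from β = 0.5:
  β = 0.500: g = -0.0088, g' = -0.555 → β = 0.484
Converged at β = 0.484.
Compositions from xᵢ = zᵢ/(1+β(Kᵢ−1)), yᵢ = Kᵢxᵢ:
  1: x = 0.548, y = 0.883
  2: x = 0.452, y = 0.117

x_2 = 0.452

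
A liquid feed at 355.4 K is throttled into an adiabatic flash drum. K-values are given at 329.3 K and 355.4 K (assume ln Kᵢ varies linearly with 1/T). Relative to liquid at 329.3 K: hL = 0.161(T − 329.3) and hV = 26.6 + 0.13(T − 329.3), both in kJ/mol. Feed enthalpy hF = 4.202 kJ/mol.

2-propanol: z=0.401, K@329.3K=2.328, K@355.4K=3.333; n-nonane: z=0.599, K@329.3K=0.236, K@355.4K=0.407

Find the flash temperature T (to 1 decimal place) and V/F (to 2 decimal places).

T = 333.4 K, V/F = 0.13

Adiabatic flash: solve Rachford–Rice at each trial T, then check hF = ψ·hV(T) + (1−ψ)·hL(T).
  T = 329.3 K: K = (2.328, 0.236), RR gives ψ = 0.074, H_out = 1.963 kJ/mol
  T = 355.4 K: K = (3.333, 0.407), RR gives ψ = 0.419, H_out = 15.021 kJ/mol
  T = 342.4 K: K = (2.807, 0.313), RR gives ψ = 0.253, H_out = 8.724 kJ/mol
  T = 335.9 K: K = (2.563, 0.273), RR gives ψ = 0.168, H_out = 5.505 kJ/mol
  T = 332.6 K: K = (2.444, 0.254), RR gives ψ = 0.123, H_out = 3.781 kJ/mol
  T = 334.2 K: K = (2.501, 0.263), RR gives ψ = 0.145, H_out = 4.627 kJ/mol
Linear interpolation between T = 332.6 (H_out = 3.781) and T = 334.2 (H_out = 4.627) on hF = 4.202 gives T ≈ 333.4 K, at which ψ = 0.13.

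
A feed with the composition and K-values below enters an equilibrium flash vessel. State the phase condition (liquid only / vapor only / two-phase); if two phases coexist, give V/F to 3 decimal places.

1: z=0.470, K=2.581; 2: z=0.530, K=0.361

ΣzᵢKᵢ = 1.404; Σzᵢ/Kᵢ = 1.650.
Both exceed 1, so a two-phase solution exists.
Let ψ = V/F and solve Σ zᵢ(Kᵢ−1)/(1+ψ(Kᵢ−1)) = 0.
Binary case is linear: z₁(K₁−1)(1+ψ(K₂−1)) + z₂(K₂−1)(1+ψ(K₁−1)) = 0
⇒ ψ = [z₁(K₁−1)+z₂(K₂−1)] / [−(K₁−1)(K₂−1)] = 0.4044/1.0103 = 0.400

two-phase, V/F = 0.400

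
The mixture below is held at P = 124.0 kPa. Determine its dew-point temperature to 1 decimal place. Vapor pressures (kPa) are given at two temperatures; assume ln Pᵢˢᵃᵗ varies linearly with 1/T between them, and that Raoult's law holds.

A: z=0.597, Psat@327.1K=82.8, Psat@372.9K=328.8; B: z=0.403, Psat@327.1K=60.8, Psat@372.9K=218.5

T = 344.3 K

Dew-point temperature: Σzᵢ·P/Pᵢˢᵃᵗ(T) = 1. Interpolate ln Pᵢˢᵃᵗ = aᵢ + bᵢ/T.
  T = 327.1 K: ΣzᵢP/Pᵢˢᵃᵗ = 1.7160
  T = 372.9 K: ΣzᵢP/Pᵢˢᵃᵗ = 0.4539
  T = 350.0 K: ΣzᵢP/Pᵢˢᵃᵗ = 0.8447
  T = 338.6 K: ΣzᵢP/Pᵢˢᵃᵗ = 1.1876
  T = 344.3 K: ΣzᵢP/Pᵢˢᵃᵗ = 0.9987
  T = 341.5 K: ΣzᵢP/Pᵢˢᵃᵗ = 1.0866
Interpolating between 341.5 K and 344.3 K gives T ≈ 344.3 K.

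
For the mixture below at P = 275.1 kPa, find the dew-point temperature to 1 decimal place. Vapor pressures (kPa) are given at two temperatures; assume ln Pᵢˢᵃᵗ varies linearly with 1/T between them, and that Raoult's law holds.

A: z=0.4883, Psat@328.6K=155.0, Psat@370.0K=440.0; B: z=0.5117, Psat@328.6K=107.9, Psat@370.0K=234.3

T = 364.8 K

Dew-point temperature: Σzᵢ·P/Pᵢˢᵃᵗ(T) = 1. Interpolate ln Pᵢˢᵃᵗ = aᵢ + bᵢ/T.
  T = 328.6 K: ΣzᵢP/Pᵢˢᵃᵗ = 2.1713
  T = 370.0 K: ΣzᵢP/Pᵢˢᵃᵗ = 0.9061
  T = 349.3 K: ΣzᵢP/Pᵢˢᵃᵗ = 1.3640
  T = 359.6 K: ΣzᵢP/Pᵢˢᵃᵗ = 1.1058
  T = 364.8 K: ΣzᵢP/Pᵢˢᵃᵗ = 0.9994
  T = 362.2 K: ΣzᵢP/Pᵢˢᵃᵗ = 1.0509
Interpolating between 362.2 K and 364.8 K gives T ≈ 364.8 K.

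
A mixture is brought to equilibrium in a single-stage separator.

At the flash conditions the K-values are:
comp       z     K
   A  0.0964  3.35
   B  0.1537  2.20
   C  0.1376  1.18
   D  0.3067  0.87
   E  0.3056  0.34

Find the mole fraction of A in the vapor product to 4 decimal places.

y_A = 0.1899

Iterate (Newton) starting at V/F = 0.5:
  V/F = 0.5000: g = -0.10153, g' = -0.5052 → V/F = 0.2990
  V/F = 0.2990: g = -0.00050, g' = -0.5197 → V/F = 0.2981
Converged at V/F = 0.2981.
Compositions from xᵢ = zᵢ/(1+V/F(Kᵢ−1)), yᵢ = Kᵢxᵢ:
  A: x = 0.0567, y = 0.1899
  B: x = 0.1132, y = 0.2491
  C: x = 0.1306, y = 0.1541
  D: x = 0.3191, y = 0.2776
  E: x = 0.3804, y = 0.1294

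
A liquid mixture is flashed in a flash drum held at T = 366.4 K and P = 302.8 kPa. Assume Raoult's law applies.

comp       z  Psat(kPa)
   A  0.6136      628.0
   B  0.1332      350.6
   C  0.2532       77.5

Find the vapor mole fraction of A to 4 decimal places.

Raoult's law: Kᵢ = Pᵢˢᵃᵗ/P = Pᵢˢᵃᵗ/302.8.
  K_A = 628.0/302.8 = 2.073976, K_B = 350.6/302.8 = 1.157860, K_C = 77.5/302.8 = 0.255945
Material balance + equilibrium reduce to Σ zᵢ(Kᵢ−1)/(1+V/F(Kᵢ−1)) = 0.
Check two-phase: ΣzᵢKᵢ = 1.4916 > 1 and Σzᵢ/Kᵢ = 1.4002 > 1, so g(0) = 0.4916 > 0 and g(1) = -0.4002 < 0.
Newton iteration, V/F⁰ = 0.5:
  V/F = 0.5000: g = 0.14824, g' = -0.6579 → V/F = 0.7253
  V/F = 0.7253: g = -0.01997, g' = -0.8878 → V/F = 0.7028
  V/F = 0.7028: g = -0.00045, g' = -0.8485 → V/F = 0.7023
Converged at V/F = 0.7023.
Compositions from xᵢ = zᵢ/(1+V/F(Kᵢ−1)), yᵢ = Kᵢxᵢ:
  A: x = 0.3498, y = 0.7254
  B: x = 0.1199, y = 0.1388
  C: x = 0.5303, y = 0.1357

y_A = 0.7254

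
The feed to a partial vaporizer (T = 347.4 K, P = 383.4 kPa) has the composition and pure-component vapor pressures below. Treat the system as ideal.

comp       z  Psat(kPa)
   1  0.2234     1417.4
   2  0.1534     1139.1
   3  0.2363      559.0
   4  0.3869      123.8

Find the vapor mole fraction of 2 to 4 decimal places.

y_2 = 0.2063

Raoult's law: Kᵢ = Pᵢˢᵃᵗ/P = Pᵢˢᵃᵗ/383.4.
  K_1 = 1417.4/383.4 = 3.696922, K_2 = 1139.1/383.4 = 2.971049, K_3 = 559.0/383.4 = 1.458007, K_4 = 123.8/383.4 = 0.322900
Let β = V/F and solve Σ zᵢ(Kᵢ−1)/(1+β(Kᵢ−1)) = 0.
g(0) = ΣzᵢKᵢ − 1 = 0.7511 and g(1) = 1 − Σzᵢ/Kᵢ = -0.4723, so a root lies in (0, 1).
Newton–Raphson from β = 0.36:
  β = 0.3600: g = 0.22906, g' = -0.9689 → β = 0.5964
  β = 0.5964: g = 0.01554, g' = -0.8944 → β = 0.6138
  β = 0.6138: g = -0.00006, g' = -0.9021 → β = 0.6137
Converged at β = 0.6137.
Compositions from xᵢ = zᵢ/(1+β(Kᵢ−1)), yᵢ = Kᵢxᵢ:
  1: x = 0.0841, y = 0.3111
  2: x = 0.0694, y = 0.2063
  3: x = 0.1845, y = 0.2689
  4: x = 0.6620, y = 0.2138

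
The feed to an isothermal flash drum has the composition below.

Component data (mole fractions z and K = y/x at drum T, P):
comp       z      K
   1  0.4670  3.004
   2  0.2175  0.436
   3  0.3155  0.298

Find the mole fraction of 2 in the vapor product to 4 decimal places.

y_2 = 0.1275

Rachford–Rice: g(ψ) = Σ zᵢ(Kᵢ−1)/(1+ψ(Kᵢ−1)) = 0.
Feasibility: ΣzᵢKᵢ = 1.5917, Σzᵢ/Kᵢ = 1.7130 — both > 1, two phases present.
Newton–Raphson from ψ = 0.63:
  ψ = 0.6300: g = -0.17375, g' = -1.0327 → ψ = 0.4617
  ψ = 0.4617: g = -0.00749, g' = -0.9728 → ψ = 0.4540
Converged at ψ = 0.4541.
Compositions from xᵢ = zᵢ/(1+ψ(Kᵢ−1)), yᵢ = Kᵢxᵢ:
  1: x = 0.2445, y = 0.7345
  2: x = 0.2924, y = 0.1275
  3: x = 0.4631, y = 0.1380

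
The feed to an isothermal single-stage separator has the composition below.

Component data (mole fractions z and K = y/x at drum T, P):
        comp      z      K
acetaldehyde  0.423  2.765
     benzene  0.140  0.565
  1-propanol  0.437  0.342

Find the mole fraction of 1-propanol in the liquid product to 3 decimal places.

x_1-propanol = 0.577

Material balance + equilibrium reduce to Σ zᵢ(Kᵢ−1)/(1+V/F(Kᵢ−1)) = 0.
Feasibility: ΣzᵢKᵢ = 1.398, Σzᵢ/Kᵢ = 1.679 — both > 1, two phases present.
Newton iteration, V/F⁰ = 0.5:
  V/F = 0.500: g = -0.1098, g' = -0.835 → V/F = 0.369
Converged at V/F = 0.369.
Compositions from xᵢ = zᵢ/(1+V/F(Kᵢ−1)), yᵢ = Kᵢxᵢ:
  acetaldehyde: x = 0.256, y = 0.708
  benzene: x = 0.167, y = 0.094
  1-propanol: x = 0.577, y = 0.197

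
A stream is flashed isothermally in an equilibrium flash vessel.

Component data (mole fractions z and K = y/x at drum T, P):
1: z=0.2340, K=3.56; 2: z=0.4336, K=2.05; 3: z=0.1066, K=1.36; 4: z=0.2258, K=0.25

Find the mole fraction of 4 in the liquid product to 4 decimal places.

x_4 = 0.6141

Let ψ = V/F and solve Σ zᵢ(Kᵢ−1)/(1+ψ(Kᵢ−1)) = 0.
Check two-phase: ΣzᵢKᵢ = 1.9233 > 1 and Σzᵢ/Kᵢ = 1.2588 > 1, so g(0) = 0.9233 > 0 and g(1) = -0.2588 < 0.
Newton iteration, ψ⁰ = 0.5:
  ψ = 0.5000: g = 0.32284, g' = -0.8356 → ψ = 0.8863
  ψ = 0.8863: g = -0.05701, g' = -1.4098 → ψ = 0.8459
  ψ = 0.8459: g = -0.00348, g' = -1.2457 → ψ = 0.8431
Converged at ψ = 0.8431.
Compositions from xᵢ = zᵢ/(1+ψ(Kᵢ−1)), yᵢ = Kᵢxᵢ:
  1: x = 0.0741, y = 0.2638
  2: x = 0.2300, y = 0.4715
  3: x = 0.0818, y = 0.1112
  4: x = 0.6141, y = 0.1535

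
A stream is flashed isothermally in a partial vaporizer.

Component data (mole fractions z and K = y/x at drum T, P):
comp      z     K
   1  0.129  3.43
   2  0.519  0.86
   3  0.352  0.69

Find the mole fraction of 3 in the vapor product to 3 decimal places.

Newton iteration, ψ⁰ = 0.42:
  ψ = 0.420: g = -0.0475, g' = -0.243 → ψ = 0.224
  ψ = 0.224: g = 0.0106, g' = -0.369 → ψ = 0.253
  ψ = 0.253: g = 0.0004, g' = -0.343 → ψ = 0.254
Converged at ψ = 0.254.
Compositions from xᵢ = zᵢ/(1+ψ(Kᵢ−1)), yᵢ = Kᵢxᵢ:
  1: x = 0.080, y = 0.274
  2: x = 0.538, y = 0.463
  3: x = 0.382, y = 0.264

y_3 = 0.264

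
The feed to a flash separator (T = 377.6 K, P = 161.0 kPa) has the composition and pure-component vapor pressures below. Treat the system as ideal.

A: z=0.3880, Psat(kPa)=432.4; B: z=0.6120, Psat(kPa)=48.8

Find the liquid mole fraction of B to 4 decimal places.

x_B = 0.7075

Raoult's law: Kᵢ = Pᵢˢᵃᵗ/P = Pᵢˢᵃᵗ/161.0.
  K_A = 432.4/161.0 = 2.685714, K_B = 48.8/161.0 = 0.303106
Binary case is linear: z₁(K₁−1)(1+ψ(K₂−1)) + z₂(K₂−1)(1+ψ(K₁−1)) = 0
⇒ ψ = [z₁(K₁−1)+z₂(K₂−1)] / [−(K₁−1)(K₂−1)] = 0.22756/1.17476 = 0.1937
Compositions from xᵢ = zᵢ/(1+ψ(Kᵢ−1)), yᵢ = Kᵢxᵢ:
  A: x = 0.2925, y = 0.7856
  B: x = 0.7075, y = 0.2144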